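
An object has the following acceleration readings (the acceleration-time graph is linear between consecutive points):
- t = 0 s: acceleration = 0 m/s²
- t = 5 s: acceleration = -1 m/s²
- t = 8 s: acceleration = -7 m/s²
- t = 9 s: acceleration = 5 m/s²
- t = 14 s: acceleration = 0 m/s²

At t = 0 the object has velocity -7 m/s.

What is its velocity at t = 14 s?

-10 m/s

Δv equals the area under the a-t graph; then v = v₀ + Δv.
0–5 s: ½(0 + -1)(5) = -2.5 m/s
5–8 s: ½(-1 + -7)(3) = -12 m/s
8–9 s: ½(-7 + 5)(1) = -1 m/s
9–14 s: ½(5 + 0)(5) = 12.5 m/s
Δv = -3 m/s, so v(14) = -7 + (-3) = -10 m/s.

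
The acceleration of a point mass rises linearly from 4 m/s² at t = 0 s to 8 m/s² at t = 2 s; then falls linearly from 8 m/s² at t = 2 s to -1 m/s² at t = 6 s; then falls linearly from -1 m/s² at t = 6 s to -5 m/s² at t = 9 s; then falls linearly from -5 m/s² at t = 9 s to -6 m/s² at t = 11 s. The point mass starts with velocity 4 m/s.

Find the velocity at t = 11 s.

Δv equals the area under the a-t graph; then v = v₀ + Δv.
0–2 s: ½(4 + 8)(2) = 12 m/s
2–6 s: ½(8 + -1)(4) = 14 m/s
6–9 s: ½(-1 + -5)(3) = -9 m/s
9–11 s: ½(-5 + -6)(2) = -11 m/s
Δv = 6 m/s, so v(11) = 4 + (6) = 10 m/s.

10 m/s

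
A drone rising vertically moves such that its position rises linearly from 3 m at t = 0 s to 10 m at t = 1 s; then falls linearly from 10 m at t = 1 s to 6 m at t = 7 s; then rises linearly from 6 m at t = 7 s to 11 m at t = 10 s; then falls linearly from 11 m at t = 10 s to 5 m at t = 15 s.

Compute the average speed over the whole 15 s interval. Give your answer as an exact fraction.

22/15 m/s

Average speed = (total path length)/(elapsed time); on a piecewise-linear x-t graph the path length is Σ|Δx|.
0–1 s: |Δx| = |10 − 3| = 7 m
1–7 s: |Δx| = |6 − 10| = 4 m
7–10 s: |Δx| = |11 − 6| = 5 m
10–15 s: |Δx| = |5 − 11| = 6 m
Total path = 22 m; average speed = 22/15 = 22/15 m/s.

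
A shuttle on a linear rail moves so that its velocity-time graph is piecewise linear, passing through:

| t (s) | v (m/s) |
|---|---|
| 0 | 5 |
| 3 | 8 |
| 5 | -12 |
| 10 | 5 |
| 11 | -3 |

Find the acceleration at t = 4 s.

-10 m/s²

Acceleration is the slope of the v-t graph on 3–5 s: (-12 − 8)/(5 − 3) = -10 m/s².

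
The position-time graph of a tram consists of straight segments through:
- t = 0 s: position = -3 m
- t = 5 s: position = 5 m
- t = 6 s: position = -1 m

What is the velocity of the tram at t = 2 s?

Velocity is the slope of the x-t graph on 0–5 s: (5 − -3)/(5 − 0) = 1.6 m/s.

1.6 m/s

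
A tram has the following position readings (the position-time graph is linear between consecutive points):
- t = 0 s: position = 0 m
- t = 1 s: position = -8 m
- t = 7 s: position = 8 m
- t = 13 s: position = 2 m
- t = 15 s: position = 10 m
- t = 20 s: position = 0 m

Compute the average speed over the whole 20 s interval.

Average speed = (total path length)/(elapsed time); on a piecewise-linear x-t graph the path length is Σ|Δx|.
0–1 s: |Δx| = |-8 − 0| = 8 m
1–7 s: |Δx| = |8 − -8| = 16 m
7–13 s: |Δx| = |2 − 8| = 6 m
13–15 s: |Δx| = |10 − 2| = 8 m
15–20 s: |Δx| = |0 − 10| = 10 m
Total path = 48 m; average speed = 48/20 = 2.4 m/s.

2.4 m/s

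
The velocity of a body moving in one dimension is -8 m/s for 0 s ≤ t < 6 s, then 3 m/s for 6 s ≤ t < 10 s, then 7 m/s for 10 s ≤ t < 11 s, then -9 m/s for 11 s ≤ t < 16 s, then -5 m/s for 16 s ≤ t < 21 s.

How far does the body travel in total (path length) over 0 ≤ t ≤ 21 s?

137 m

Distance (not displacement) is the total path length: add the absolute areas under v-t.
0–6 s: |-8| × 6 = 48 m
6–10 s: |3| × 4 = 12 m
10–11 s: |7| × 1 = 7 m
11–16 s: |-9| × 5 = 45 m
16–21 s: |-5| × 5 = 25 m
Total distance = 137 m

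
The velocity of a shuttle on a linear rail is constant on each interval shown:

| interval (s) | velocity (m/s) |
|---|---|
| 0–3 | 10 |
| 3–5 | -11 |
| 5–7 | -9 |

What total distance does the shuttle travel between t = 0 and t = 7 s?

Total distance travelled is ∫|v| dt — sum the magnitudes of each area piece.
0–3 s: |10| × 3 = 30 m
3–5 s: |-11| × 2 = 22 m
5–7 s: |-9| × 2 = 18 m
Total distance = 70 m

70 m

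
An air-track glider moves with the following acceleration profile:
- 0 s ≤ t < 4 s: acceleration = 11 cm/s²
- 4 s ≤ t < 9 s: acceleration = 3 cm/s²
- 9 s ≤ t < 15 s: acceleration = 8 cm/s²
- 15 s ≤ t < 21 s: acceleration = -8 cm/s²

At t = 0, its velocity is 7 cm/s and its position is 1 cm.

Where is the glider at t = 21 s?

1489.5 cm

On each constant-a segment, Δv = aΔt and Δx = v₀Δt + ½aΔt²; chain segment to segment.
0–4 s: v starts 7 cm/s; Δx = 7·4 + ½·11·4² = 116 cm; v ends 51 cm/s.
4–9 s: v starts 51 cm/s; Δx = 51·5 + ½·3·5² = 292.5 cm; v ends 66 cm/s.
9–15 s: v starts 66 cm/s; Δx = 66·6 + ½·8·6² = 540 cm; v ends 114 cm/s.
15–21 s: v starts 114 cm/s; Δx = 114·6 + ½·-8·6² = 540 cm; v ends 66 cm/s.
x(21) = 1 + Σ Δx = 1489.5 cm.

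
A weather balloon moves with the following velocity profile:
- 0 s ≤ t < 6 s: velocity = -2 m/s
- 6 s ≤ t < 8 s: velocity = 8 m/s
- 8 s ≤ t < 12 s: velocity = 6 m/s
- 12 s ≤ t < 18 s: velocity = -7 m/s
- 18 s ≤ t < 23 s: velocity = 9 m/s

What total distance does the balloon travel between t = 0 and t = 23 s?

139 m

Total distance travelled is ∫|v| dt — sum the magnitudes of each area piece.
0–6 s: |-2| × 6 = 12 m
6–8 s: |8| × 2 = 16 m
8–12 s: |6| × 4 = 24 m
12–18 s: |-7| × 6 = 42 m
18–23 s: |9| × 5 = 45 m
Total distance = 139 m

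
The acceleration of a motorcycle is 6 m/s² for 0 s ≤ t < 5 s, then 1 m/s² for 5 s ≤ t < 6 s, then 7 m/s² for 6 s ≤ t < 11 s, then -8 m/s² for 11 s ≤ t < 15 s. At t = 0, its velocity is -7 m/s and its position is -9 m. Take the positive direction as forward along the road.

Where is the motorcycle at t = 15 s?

On each constant-a segment, Δv = aΔt and Δx = v₀Δt + ½aΔt²; chain segment to segment.
0–5 s: v starts -7 m/s; Δx = -7·5 + ½·6·5² = 40 m; v ends 23 m/s.
5–6 s: v starts 23 m/s; Δx = 23·1 + ½·1·1² = 23.5 m; v ends 24 m/s.
6–11 s: v starts 24 m/s; Δx = 24·5 + ½·7·5² = 207.5 m; v ends 59 m/s.
11–15 s: v starts 59 m/s; Δx = 59·4 + ½·-8·4² = 172 m; v ends 27 m/s.
x(15) = -9 + Σ Δx = 434 m.

434 m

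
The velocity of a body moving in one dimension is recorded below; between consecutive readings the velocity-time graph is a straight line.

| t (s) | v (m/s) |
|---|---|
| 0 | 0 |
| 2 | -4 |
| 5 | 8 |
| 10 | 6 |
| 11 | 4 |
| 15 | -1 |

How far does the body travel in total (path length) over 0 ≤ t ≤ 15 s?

60.8 m

Total distance travelled is ∫|v| dt — sum the magnitudes of each area piece.
0–2 s: |½(0 + -4)(2)| = 4 m
2–5 s: v = 0 at t = 3 s; triangle areas 2 + 8 = 10 m
5–10 s: |½(8 + 6)(5)| = 35 m
10–11 s: |½(6 + 4)(1)| = 5 m
11–15 s: v = 0 at t = 14.2 s; triangle areas 6.4 + 0.4 = 6.8 m
Total distance = 60.8 m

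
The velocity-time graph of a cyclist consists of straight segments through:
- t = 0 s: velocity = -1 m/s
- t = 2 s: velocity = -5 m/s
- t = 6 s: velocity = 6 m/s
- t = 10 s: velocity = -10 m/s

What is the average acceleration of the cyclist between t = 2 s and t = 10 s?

-0.625 m/s²

Average acceleration = Δv/Δt = (-10 − -5)/(10 − 2) = -0.625 m/s².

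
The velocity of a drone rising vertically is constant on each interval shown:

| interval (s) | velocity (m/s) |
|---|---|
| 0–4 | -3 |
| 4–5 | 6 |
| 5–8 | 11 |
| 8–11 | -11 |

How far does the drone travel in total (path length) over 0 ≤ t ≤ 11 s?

Distance (not displacement) is the total path length: add the absolute areas under v-t.
0–4 s: |-3| × 4 = 12 m
4–5 s: |6| × 1 = 6 m
5–8 s: |11| × 3 = 33 m
8–11 s: |-11| × 3 = 33 m
Total distance = 84 m

84 m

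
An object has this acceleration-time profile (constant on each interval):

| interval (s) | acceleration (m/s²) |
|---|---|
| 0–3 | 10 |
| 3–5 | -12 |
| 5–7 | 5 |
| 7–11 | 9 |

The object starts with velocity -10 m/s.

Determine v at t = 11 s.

Δv equals the area under the a-t graph; then v = v₀ + Δv.
0–3 s: 10 × 3 = 30 m/s
3–5 s: -12 × 2 = -24 m/s
5–7 s: 5 × 2 = 10 m/s
7–11 s: 9 × 4 = 36 m/s
Δv = 52 m/s, so v(11) = -10 + (52) = 42 m/s.

42 m/s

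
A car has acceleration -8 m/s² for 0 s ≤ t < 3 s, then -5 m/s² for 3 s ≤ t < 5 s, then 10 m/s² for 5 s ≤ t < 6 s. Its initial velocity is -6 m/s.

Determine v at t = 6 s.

Δv equals the area under the a-t graph; then v = v₀ + Δv.
0–3 s: -8 × 3 = -24 m/s
3–5 s: -5 × 2 = -10 m/s
5–6 s: 10 × 1 = 10 m/s
Δv = -24 m/s, so v(6) = -6 + (-24) = -30 m/s.

-30 m/s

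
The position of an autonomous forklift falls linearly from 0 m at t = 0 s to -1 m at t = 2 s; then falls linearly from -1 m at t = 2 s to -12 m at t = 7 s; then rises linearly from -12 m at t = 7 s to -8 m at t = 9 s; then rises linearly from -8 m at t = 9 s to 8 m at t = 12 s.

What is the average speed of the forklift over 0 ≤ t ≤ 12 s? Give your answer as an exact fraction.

8/3 m/s

Average speed = (total path length)/(elapsed time); on a piecewise-linear x-t graph the path length is Σ|Δx|.
0–2 s: |Δx| = |-1 − 0| = 1 m
2–7 s: |Δx| = |-12 − -1| = 11 m
7–9 s: |Δx| = |-8 − -12| = 4 m
9–12 s: |Δx| = |8 − -8| = 16 m
Total path = 32 m; average speed = 32/12 = 8/3 m/s.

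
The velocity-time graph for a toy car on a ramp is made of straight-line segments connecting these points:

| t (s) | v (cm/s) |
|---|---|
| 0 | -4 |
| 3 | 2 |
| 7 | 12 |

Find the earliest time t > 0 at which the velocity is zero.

t = 2 s

v changes sign on 0–3 s (from -4 to 2); the graph is linear there, so v = 0 at t = 0 + (4)·(3 − 0)/(2 − -4) = 2 s.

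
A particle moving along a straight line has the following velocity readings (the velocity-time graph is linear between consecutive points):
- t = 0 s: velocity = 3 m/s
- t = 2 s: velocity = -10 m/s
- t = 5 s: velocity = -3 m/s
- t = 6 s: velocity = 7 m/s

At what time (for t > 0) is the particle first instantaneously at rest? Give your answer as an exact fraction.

v changes sign on 0–2 s (from 3 to -10); the graph is linear there, so v = 0 at t = 0 + (-3)·(2 − 0)/(-10 − 3) = 6/13 s.

t = 6/13 s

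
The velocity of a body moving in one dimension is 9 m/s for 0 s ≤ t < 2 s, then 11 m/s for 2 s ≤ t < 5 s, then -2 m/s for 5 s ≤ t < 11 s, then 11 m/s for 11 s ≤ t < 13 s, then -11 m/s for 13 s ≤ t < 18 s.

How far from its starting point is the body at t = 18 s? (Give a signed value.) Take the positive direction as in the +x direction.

6 m

Displacement is the signed area under the v-t curve.
0–2 s: 9 × 2 = 18 m
2–5 s: 11 × 3 = 33 m
5–11 s: -2 × 6 = -12 m
11–13 s: 11 × 2 = 22 m
13–18 s: -11 × 5 = -55 m
Net displacement = 6 m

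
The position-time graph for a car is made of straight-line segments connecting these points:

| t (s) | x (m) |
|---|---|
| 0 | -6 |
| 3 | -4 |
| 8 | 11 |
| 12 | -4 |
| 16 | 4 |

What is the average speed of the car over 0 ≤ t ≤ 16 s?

Average speed = (total path length)/(elapsed time); on a piecewise-linear x-t graph the path length is Σ|Δx|.
0–3 s: |Δx| = |-4 − -6| = 2 m
3–8 s: |Δx| = |11 − -4| = 15 m
8–12 s: |Δx| = |-4 − 11| = 15 m
12–16 s: |Δx| = |4 − -4| = 8 m
Total path = 40 m; average speed = 40/16 = 2.5 m/s.

2.5 m/s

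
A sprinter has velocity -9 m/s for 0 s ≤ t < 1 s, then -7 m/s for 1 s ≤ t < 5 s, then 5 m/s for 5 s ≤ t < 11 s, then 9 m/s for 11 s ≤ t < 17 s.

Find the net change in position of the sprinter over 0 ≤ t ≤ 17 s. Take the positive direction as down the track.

47 m

Displacement is the signed area under the v-t curve.
0–1 s: -9 × 1 = -9 m
1–5 s: -7 × 4 = -28 m
5–11 s: 5 × 6 = 30 m
11–17 s: 9 × 6 = 54 m
Net displacement = 47 m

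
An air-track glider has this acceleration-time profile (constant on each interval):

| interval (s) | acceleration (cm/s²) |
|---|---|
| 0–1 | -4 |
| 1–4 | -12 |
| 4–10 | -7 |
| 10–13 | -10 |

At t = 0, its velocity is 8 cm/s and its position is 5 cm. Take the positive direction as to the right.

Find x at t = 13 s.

On each constant-a segment, Δv = aΔt and Δx = v₀Δt + ½aΔt²; chain segment to segment.
0–1 s: v starts 8 cm/s; Δx = 8·1 + ½·-4·1² = 6 cm; v ends 4 cm/s.
1–4 s: v starts 4 cm/s; Δx = 4·3 + ½·-12·3² = -42 cm; v ends -32 cm/s.
4–10 s: v starts -32 cm/s; Δx = -32·6 + ½·-7·6² = -318 cm; v ends -74 cm/s.
10–13 s: v starts -74 cm/s; Δx = -74·3 + ½·-10·3² = -267 cm; v ends -104 cm/s.
x(13) = 5 + Σ Δx = -616 cm.

-616 cm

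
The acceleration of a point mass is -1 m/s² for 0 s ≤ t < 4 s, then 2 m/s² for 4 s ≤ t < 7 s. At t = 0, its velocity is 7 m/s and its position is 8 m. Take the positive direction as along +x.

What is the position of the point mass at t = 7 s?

46 m

On each constant-a segment, Δv = aΔt and Δx = v₀Δt + ½aΔt²; chain segment to segment.
0–4 s: v starts 7 m/s; Δx = 7·4 + ½·-1·4² = 20 m; v ends 3 m/s.
4–7 s: v starts 3 m/s; Δx = 3·3 + ½·2·3² = 18 m; v ends 9 m/s.
x(7) = 8 + Σ Δx = 46 m.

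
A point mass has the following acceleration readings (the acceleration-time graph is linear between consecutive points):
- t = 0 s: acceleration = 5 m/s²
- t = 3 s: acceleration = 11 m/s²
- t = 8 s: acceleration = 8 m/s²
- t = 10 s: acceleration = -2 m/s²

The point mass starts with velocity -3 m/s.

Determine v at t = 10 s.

Δv equals the area under the a-t graph; then v = v₀ + Δv.
0–3 s: ½(5 + 11)(3) = 24 m/s
3–8 s: ½(11 + 8)(5) = 47.5 m/s
8–10 s: ½(8 + -2)(2) = 6 m/s
Δv = 77.5 m/s, so v(10) = -3 + (77.5) = 74.5 m/s.

74.5 m/s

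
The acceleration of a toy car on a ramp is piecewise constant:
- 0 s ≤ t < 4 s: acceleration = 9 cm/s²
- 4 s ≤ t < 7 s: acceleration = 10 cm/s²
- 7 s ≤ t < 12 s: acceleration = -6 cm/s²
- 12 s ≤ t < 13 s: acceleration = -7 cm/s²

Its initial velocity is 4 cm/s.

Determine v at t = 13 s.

33 cm/s

Δv equals the area under the a-t graph; then v = v₀ + Δv.
0–4 s: 9 × 4 = 36 cm/s
4–7 s: 10 × 3 = 30 cm/s
7–12 s: -6 × 5 = -30 cm/s
12–13 s: -7 × 1 = -7 cm/s
Δv = 29 cm/s, so v(13) = 4 + (29) = 33 cm/s.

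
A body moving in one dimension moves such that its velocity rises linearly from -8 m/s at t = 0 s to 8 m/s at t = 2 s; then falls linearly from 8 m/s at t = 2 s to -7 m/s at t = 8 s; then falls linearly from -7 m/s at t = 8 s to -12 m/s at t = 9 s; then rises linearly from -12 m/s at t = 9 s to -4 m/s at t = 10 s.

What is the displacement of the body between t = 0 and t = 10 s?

Net displacement equals the area under the velocity-time graph (areas below the axis count negative).
0–2 s: ½(-8 + 8)(2) = 0 m
2–8 s: ½(8 + -7)(6) = 3 m
8–9 s: ½(-7 + -12)(1) = -9.5 m
9–10 s: ½(-12 + -4)(1) = -8 m
Net displacement = -14.5 m

-14.5 m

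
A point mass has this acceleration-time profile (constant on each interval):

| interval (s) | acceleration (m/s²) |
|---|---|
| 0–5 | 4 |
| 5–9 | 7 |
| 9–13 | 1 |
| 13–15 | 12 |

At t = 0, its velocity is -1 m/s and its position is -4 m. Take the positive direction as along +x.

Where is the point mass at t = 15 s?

495 m

On each constant-a segment, Δv = aΔt and Δx = v₀Δt + ½aΔt²; chain segment to segment.
0–5 s: v starts -1 m/s; Δx = -1·5 + ½·4·5² = 45 m; v ends 19 m/s.
5–9 s: v starts 19 m/s; Δx = 19·4 + ½·7·4² = 132 m; v ends 47 m/s.
9–13 s: v starts 47 m/s; Δx = 47·4 + ½·1·4² = 196 m; v ends 51 m/s.
13–15 s: v starts 51 m/s; Δx = 51·2 + ½·12·2² = 126 m; v ends 75 m/s.
x(15) = -4 + Σ Δx = 495 m.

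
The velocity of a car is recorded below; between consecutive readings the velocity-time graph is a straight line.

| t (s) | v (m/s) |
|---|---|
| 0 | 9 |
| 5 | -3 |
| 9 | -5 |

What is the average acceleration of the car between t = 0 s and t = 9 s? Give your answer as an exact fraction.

-14/9 m/s²

Average acceleration = Δv/Δt = (-5 − 9)/(9 − 0) = -14/9 m/s².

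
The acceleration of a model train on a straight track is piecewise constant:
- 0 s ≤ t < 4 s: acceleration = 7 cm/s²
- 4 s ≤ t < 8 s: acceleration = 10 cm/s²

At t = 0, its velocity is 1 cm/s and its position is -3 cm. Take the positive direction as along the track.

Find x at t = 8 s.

253 cm

On each constant-a segment, Δv = aΔt and Δx = v₀Δt + ½aΔt²; chain segment to segment.
0–4 s: v starts 1 cm/s; Δx = 1·4 + ½·7·4² = 60 cm; v ends 29 cm/s.
4–8 s: v starts 29 cm/s; Δx = 29·4 + ½·10·4² = 196 cm; v ends 69 cm/s.
x(8) = -3 + Σ Δx = 253 cm.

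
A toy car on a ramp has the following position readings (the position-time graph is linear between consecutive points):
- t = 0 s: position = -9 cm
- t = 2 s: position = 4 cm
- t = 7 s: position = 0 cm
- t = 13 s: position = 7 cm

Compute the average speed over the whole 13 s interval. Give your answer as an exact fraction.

Average speed = (total path length)/(elapsed time); on a piecewise-linear x-t graph the path length is Σ|Δx|.
0–2 s: |Δx| = |4 − -9| = 13 cm
2–7 s: |Δx| = |0 − 4| = 4 cm
7–13 s: |Δx| = |7 − 0| = 7 cm
Total path = 24 cm; average speed = 24/13 = 24/13 cm/s.

24/13 cm/s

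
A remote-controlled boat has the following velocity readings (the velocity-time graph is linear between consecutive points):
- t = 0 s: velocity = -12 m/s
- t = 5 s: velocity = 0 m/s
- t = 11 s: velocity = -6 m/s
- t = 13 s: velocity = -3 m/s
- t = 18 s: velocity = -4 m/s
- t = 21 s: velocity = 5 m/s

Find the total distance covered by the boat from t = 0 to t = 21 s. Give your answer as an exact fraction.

244/3 m

Distance (not displacement) is the total path length: add the absolute areas under v-t.
0–5 s: |½(-12 + 0)(5)| = 30 m
5–11 s: |½(0 + -6)(6)| = 18 m
11–13 s: |½(-6 + -3)(2)| = 9 m
13–18 s: |½(-3 + -4)(5)| = 17.5 m
18–21 s: v = 0 at t = 58/3 s; triangle areas 8/3 + 25/6 = 41/6 m
Total distance = 244/3 m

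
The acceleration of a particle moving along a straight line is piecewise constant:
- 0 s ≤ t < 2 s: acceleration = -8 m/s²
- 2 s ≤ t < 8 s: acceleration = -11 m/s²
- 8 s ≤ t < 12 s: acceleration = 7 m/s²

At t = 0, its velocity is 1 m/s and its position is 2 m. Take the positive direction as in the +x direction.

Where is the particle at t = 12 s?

On each constant-a segment, Δv = aΔt and Δx = v₀Δt + ½aΔt²; chain segment to segment.
0–2 s: v starts 1 m/s; Δx = 1·2 + ½·-8·2² = -14 m; v ends -15 m/s.
2–8 s: v starts -15 m/s; Δx = -15·6 + ½·-11·6² = -288 m; v ends -81 m/s.
8–12 s: v starts -81 m/s; Δx = -81·4 + ½·7·4² = -268 m; v ends -53 m/s.
x(12) = 2 + Σ Δx = -568 m.

-568 m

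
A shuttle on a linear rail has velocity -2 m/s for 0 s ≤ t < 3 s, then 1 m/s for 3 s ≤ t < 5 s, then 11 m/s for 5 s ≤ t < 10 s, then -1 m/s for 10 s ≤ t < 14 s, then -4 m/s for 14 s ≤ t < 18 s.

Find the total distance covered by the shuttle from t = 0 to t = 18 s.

Distance (not displacement) is the total path length: add the absolute areas under v-t.
0–3 s: |-2| × 3 = 6 m
3–5 s: |1| × 2 = 2 m
5–10 s: |11| × 5 = 55 m
10–14 s: |-1| × 4 = 4 m
14–18 s: |-4| × 4 = 16 m
Total distance = 83 m

83 m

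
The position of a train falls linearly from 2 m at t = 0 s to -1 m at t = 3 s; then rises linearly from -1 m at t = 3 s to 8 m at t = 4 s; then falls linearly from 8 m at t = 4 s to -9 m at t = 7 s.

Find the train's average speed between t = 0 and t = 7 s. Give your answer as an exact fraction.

29/7 m/s

Average speed = (total path length)/(elapsed time); on a piecewise-linear x-t graph the path length is Σ|Δx|.
0–3 s: |Δx| = |-1 − 2| = 3 m
3–4 s: |Δx| = |8 − -1| = 9 m
4–7 s: |Δx| = |-9 − 8| = 17 m
Total path = 29 m; average speed = 29/7 = 29/7 m/s.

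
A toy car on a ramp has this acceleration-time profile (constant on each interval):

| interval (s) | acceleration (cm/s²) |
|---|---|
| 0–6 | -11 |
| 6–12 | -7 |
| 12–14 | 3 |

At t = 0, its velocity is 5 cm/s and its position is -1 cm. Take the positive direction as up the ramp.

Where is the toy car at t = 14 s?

On each constant-a segment, Δv = aΔt and Δx = v₀Δt + ½aΔt²; chain segment to segment.
0–6 s: v starts 5 cm/s; Δx = 5·6 + ½·-11·6² = -168 cm; v ends -61 cm/s.
6–12 s: v starts -61 cm/s; Δx = -61·6 + ½·-7·6² = -492 cm; v ends -103 cm/s.
12–14 s: v starts -103 cm/s; Δx = -103·2 + ½·3·2² = -200 cm; v ends -97 cm/s.
x(14) = -1 + Σ Δx = -861 cm.

-861 cm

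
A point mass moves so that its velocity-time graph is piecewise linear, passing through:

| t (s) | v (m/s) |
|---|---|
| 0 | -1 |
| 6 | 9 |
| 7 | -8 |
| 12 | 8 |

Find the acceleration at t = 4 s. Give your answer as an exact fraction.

5/3 m/s²

Acceleration is the slope of the v-t graph on 0–6 s: (9 − -1)/(6 − 0) = 5/3 m/s².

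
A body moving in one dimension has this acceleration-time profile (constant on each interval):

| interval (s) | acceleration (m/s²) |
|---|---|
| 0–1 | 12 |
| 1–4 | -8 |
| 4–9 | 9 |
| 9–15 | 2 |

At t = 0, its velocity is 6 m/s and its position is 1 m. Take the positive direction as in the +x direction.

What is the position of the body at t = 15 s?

383.5 m

On each constant-a segment, Δv = aΔt and Δx = v₀Δt + ½aΔt²; chain segment to segment.
0–1 s: v starts 6 m/s; Δx = 6·1 + ½·12·1² = 12 m; v ends 18 m/s.
1–4 s: v starts 18 m/s; Δx = 18·3 + ½·-8·3² = 18 m; v ends -6 m/s.
4–9 s: v starts -6 m/s; Δx = -6·5 + ½·9·5² = 82.5 m; v ends 39 m/s.
9–15 s: v starts 39 m/s; Δx = 39·6 + ½·2·6² = 270 m; v ends 51 m/s.
x(15) = 1 + Σ Δx = 383.5 m.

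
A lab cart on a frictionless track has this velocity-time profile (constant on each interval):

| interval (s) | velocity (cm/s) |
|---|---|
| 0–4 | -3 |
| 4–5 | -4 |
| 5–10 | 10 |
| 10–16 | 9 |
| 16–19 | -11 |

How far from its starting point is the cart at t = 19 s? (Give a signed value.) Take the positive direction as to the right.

55 cm

Displacement is the signed area under the v-t curve.
0–4 s: -3 × 4 = -12 cm
4–5 s: -4 × 1 = -4 cm
5–10 s: 10 × 5 = 50 cm
10–16 s: 9 × 6 = 54 cm
16–19 s: -11 × 3 = -33 cm
Net displacement = 55 cm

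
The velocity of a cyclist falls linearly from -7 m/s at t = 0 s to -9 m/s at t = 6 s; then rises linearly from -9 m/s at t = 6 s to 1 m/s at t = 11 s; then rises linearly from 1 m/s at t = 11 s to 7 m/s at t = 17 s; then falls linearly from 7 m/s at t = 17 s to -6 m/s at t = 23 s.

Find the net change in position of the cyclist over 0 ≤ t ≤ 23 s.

Displacement is the signed area under the v-t curve.
0–6 s: ½(-7 + -9)(6) = -48 m
6–11 s: ½(-9 + 1)(5) = -20 m
11–17 s: ½(1 + 7)(6) = 24 m
17–23 s: ½(7 + -6)(6) = 3 m
Net displacement = -41 m

-41 m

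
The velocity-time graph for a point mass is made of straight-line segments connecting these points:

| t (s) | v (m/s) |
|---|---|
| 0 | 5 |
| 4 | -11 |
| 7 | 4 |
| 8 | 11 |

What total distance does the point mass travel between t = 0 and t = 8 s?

39.45 m

Total distance travelled is ∫|v| dt — sum the magnitudes of each area piece.
0–4 s: v = 0 at t = 1.25 s; triangle areas 3.125 + 15.125 = 18.25 m
4–7 s: v = 0 at t = 6.2 s; triangle areas 12.1 + 1.6 = 13.7 m
7–8 s: |½(4 + 11)(1)| = 7.5 m
Total distance = 39.45 m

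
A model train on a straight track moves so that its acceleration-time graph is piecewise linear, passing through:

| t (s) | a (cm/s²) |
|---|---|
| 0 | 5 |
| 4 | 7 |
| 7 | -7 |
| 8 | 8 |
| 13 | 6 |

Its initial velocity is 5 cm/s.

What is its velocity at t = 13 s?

Δv equals the area under the a-t graph; then v = v₀ + Δv.
0–4 s: ½(5 + 7)(4) = 24 cm/s
4–7 s: ½(7 + -7)(3) = 0 cm/s
7–8 s: ½(-7 + 8)(1) = 0.5 cm/s
8–13 s: ½(8 + 6)(5) = 35 cm/s
Δv = 59.5 cm/s, so v(13) = 5 + (59.5) = 64.5 cm/s.

64.5 cm/s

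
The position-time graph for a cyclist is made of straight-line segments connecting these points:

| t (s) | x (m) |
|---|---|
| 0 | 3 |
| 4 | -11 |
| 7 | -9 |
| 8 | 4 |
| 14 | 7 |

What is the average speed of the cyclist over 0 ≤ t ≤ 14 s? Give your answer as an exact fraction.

Average speed = (total path length)/(elapsed time); on a piecewise-linear x-t graph the path length is Σ|Δx|.
0–4 s: |Δx| = |-11 − 3| = 14 m
4–7 s: |Δx| = |-9 − -11| = 2 m
7–8 s: |Δx| = |4 − -9| = 13 m
8–14 s: |Δx| = |7 − 4| = 3 m
Total path = 32 m; average speed = 32/14 = 16/7 m/s.

16/7 m/s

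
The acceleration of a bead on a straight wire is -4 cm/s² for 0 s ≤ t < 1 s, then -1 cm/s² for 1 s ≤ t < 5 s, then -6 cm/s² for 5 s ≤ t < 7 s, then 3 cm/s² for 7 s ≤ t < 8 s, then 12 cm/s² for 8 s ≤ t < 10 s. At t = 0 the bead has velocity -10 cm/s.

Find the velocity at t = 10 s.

Δv equals the area under the a-t graph; then v = v₀ + Δv.
0–1 s: -4 × 1 = -4 cm/s
1–5 s: -1 × 4 = -4 cm/s
5–7 s: -6 × 2 = -12 cm/s
7–8 s: 3 × 1 = 3 cm/s
8–10 s: 12 × 2 = 24 cm/s
Δv = 7 cm/s, so v(10) = -10 + (7) = -3 cm/s.

-3 cm/s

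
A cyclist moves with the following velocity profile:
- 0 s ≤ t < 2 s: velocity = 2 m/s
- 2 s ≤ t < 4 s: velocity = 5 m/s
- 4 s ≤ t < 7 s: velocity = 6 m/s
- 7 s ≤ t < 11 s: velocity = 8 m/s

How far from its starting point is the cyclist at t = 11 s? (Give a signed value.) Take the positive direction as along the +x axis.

64 m

Net displacement equals the area under the velocity-time graph (areas below the axis count negative).
0–2 s: 2 × 2 = 4 m
2–4 s: 5 × 2 = 10 m
4–7 s: 6 × 3 = 18 m
7–11 s: 8 × 4 = 32 m
Net displacement = 64 m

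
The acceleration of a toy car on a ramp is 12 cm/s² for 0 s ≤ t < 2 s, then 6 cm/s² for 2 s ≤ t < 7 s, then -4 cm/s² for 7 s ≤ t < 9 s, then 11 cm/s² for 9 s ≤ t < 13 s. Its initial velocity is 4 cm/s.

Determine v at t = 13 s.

Δv equals the area under the a-t graph; then v = v₀ + Δv.
0–2 s: 12 × 2 = 24 cm/s
2–7 s: 6 × 5 = 30 cm/s
7–9 s: -4 × 2 = -8 cm/s
9–13 s: 11 × 4 = 44 cm/s
Δv = 90 cm/s, so v(13) = 4 + (90) = 94 cm/s.

94 cm/s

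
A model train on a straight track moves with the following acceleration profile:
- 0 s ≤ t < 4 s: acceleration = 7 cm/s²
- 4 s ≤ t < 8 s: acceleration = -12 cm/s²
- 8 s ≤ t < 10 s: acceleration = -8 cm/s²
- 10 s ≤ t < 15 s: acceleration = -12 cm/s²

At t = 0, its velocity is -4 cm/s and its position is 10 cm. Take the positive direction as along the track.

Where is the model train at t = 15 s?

On each constant-a segment, Δv = aΔt and Δx = v₀Δt + ½aΔt²; chain segment to segment.
0–4 s: v starts -4 cm/s; Δx = -4·4 + ½·7·4² = 40 cm; v ends 24 cm/s.
4–8 s: v starts 24 cm/s; Δx = 24·4 + ½·-12·4² = 0 cm; v ends -24 cm/s.
8–10 s: v starts -24 cm/s; Δx = -24·2 + ½·-8·2² = -64 cm; v ends -40 cm/s.
10–15 s: v starts -40 cm/s; Δx = -40·5 + ½·-12·5² = -350 cm; v ends -100 cm/s.
x(15) = 10 + Σ Δx = -364 cm.

-364 cm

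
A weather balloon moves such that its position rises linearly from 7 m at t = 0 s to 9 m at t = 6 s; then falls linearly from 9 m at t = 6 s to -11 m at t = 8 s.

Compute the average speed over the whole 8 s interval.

2.75 m/s

Average speed = (total path length)/(elapsed time); on a piecewise-linear x-t graph the path length is Σ|Δx|.
0–6 s: |Δx| = |9 − 7| = 2 m
6–8 s: |Δx| = |-11 − 9| = 20 m
Total path = 22 m; average speed = 22/8 = 2.75 m/s.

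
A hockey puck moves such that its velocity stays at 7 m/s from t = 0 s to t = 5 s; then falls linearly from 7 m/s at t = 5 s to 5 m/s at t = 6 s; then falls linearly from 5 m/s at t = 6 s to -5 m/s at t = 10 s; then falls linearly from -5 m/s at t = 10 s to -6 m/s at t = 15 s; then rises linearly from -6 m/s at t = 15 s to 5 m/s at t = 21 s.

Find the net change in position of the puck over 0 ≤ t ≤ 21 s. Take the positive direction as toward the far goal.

10.5 m

Displacement is the signed area under the v-t curve.
0–5 s: 7 × 5 = 35 m
5–6 s: ½(7 + 5)(1) = 6 m
6–10 s: ½(5 + -5)(4) = 0 m
10–15 s: ½(-5 + -6)(5) = -27.5 m
15–21 s: ½(-6 + 5)(6) = -3 m
Net displacement = 10.5 m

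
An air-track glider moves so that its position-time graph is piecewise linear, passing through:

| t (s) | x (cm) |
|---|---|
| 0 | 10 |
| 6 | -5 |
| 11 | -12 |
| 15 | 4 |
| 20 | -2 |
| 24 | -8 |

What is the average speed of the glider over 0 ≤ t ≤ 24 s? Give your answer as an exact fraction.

Average speed = (total path length)/(elapsed time); on a piecewise-linear x-t graph the path length is Σ|Δx|.
0–6 s: |Δx| = |-5 − 10| = 15 cm
6–11 s: |Δx| = |-12 − -5| = 7 cm
11–15 s: |Δx| = |4 − -12| = 16 cm
15–20 s: |Δx| = |-2 − 4| = 6 cm
20–24 s: |Δx| = |-8 − -2| = 6 cm
Total path = 50 cm; average speed = 50/24 = 25/12 cm/s.

25/12 cm/s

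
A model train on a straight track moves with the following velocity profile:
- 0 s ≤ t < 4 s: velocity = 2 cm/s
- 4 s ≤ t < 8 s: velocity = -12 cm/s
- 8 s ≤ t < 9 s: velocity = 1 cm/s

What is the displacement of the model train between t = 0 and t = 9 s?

Displacement is the signed area under the v-t curve.
0–4 s: 2 × 4 = 8 cm
4–8 s: -12 × 4 = -48 cm
8–9 s: 1 × 1 = 1 cm
Net displacement = -39 cm

-39 cm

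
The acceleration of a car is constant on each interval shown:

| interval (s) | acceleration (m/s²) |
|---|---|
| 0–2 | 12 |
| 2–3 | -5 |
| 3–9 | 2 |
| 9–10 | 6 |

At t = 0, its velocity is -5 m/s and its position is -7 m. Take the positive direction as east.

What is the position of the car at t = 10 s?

172.5 m

On each constant-a segment, Δv = aΔt and Δx = v₀Δt + ½aΔt²; chain segment to segment.
0–2 s: v starts -5 m/s; Δx = -5·2 + ½·12·2² = 14 m; v ends 19 m/s.
2–3 s: v starts 19 m/s; Δx = 19·1 + ½·-5·1² = 16.5 m; v ends 14 m/s.
3–9 s: v starts 14 m/s; Δx = 14·6 + ½·2·6² = 120 m; v ends 26 m/s.
9–10 s: v starts 26 m/s; Δx = 26·1 + ½·6·1² = 29 m; v ends 32 m/s.
x(10) = -7 + Σ Δx = 172.5 m.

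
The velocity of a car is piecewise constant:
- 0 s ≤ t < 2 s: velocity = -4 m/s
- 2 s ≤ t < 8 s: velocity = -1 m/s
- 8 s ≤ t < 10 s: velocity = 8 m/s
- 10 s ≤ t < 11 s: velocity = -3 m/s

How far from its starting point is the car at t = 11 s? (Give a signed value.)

-1 m

Displacement is the signed area under the v-t curve.
0–2 s: -4 × 2 = -8 m
2–8 s: -1 × 6 = -6 m
8–10 s: 8 × 2 = 16 m
10–11 s: -3 × 1 = -3 m
Net displacement = -1 m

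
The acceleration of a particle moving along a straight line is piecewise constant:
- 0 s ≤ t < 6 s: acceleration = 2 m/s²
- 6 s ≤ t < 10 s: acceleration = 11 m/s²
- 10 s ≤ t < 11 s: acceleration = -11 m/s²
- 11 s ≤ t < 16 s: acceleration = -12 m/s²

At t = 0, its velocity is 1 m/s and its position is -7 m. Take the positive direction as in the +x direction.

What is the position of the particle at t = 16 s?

On each constant-a segment, Δv = aΔt and Δx = v₀Δt + ½aΔt²; chain segment to segment.
0–6 s: v starts 1 m/s; Δx = 1·6 + ½·2·6² = 42 m; v ends 13 m/s.
6–10 s: v starts 13 m/s; Δx = 13·4 + ½·11·4² = 140 m; v ends 57 m/s.
10–11 s: v starts 57 m/s; Δx = 57·1 + ½·-11·1² = 51.5 m; v ends 46 m/s.
11–16 s: v starts 46 m/s; Δx = 46·5 + ½·-12·5² = 80 m; v ends -14 m/s.
x(16) = -7 + Σ Δx = 306.5 m.

306.5 m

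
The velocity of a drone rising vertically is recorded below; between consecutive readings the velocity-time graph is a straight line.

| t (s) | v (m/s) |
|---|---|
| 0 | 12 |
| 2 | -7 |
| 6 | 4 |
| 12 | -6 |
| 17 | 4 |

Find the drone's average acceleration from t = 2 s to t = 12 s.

Average acceleration = Δv/Δt = (-6 − -7)/(12 − 2) = 0.1 m/s².

0.1 m/s²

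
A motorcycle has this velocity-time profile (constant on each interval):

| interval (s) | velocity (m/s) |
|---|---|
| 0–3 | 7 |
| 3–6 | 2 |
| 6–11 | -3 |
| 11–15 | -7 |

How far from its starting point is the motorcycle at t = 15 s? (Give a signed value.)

-16 m

Displacement is the signed area under the v-t curve.
0–3 s: 7 × 3 = 21 m
3–6 s: 2 × 3 = 6 m
6–11 s: -3 × 5 = -15 m
11–15 s: -7 × 4 = -28 m
Net displacement = -16 m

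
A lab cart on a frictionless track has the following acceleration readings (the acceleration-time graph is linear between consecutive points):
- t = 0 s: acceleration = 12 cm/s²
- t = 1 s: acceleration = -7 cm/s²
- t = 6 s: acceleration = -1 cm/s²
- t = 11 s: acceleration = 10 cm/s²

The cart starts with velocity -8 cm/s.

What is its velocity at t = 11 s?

Δv equals the area under the a-t graph; then v = v₀ + Δv.
0–1 s: ½(12 + -7)(1) = 2.5 cm/s
1–6 s: ½(-7 + -1)(5) = -20 cm/s
6–11 s: ½(-1 + 10)(5) = 22.5 cm/s
Δv = 5 cm/s, so v(11) = -8 + (5) = -3 cm/s.

-3 cm/s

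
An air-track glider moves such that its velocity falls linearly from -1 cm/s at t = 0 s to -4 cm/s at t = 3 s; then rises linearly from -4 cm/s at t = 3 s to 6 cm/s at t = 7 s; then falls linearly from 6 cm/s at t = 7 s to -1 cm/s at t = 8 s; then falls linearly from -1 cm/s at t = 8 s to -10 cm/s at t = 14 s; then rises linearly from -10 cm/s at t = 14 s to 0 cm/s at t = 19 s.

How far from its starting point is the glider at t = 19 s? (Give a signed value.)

Displacement is the signed area under the v-t curve.
0–3 s: ½(-1 + -4)(3) = -7.5 cm
3–7 s: ½(-4 + 6)(4) = 4 cm
7–8 s: ½(6 + -1)(1) = 2.5 cm
8–14 s: ½(-1 + -10)(6) = -33 cm
14–19 s: ½(-10 + 0)(5) = -25 cm
Net displacement = -59 cm

-59 cm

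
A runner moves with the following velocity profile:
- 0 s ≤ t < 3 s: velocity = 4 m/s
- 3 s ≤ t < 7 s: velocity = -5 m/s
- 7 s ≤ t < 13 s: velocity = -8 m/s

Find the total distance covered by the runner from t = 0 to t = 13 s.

Total distance travelled is ∫|v| dt — sum the magnitudes of each area piece.
0–3 s: |4| × 3 = 12 m
3–7 s: |-5| × 4 = 20 m
7–13 s: |-8| × 6 = 48 m
Total distance = 80 m

80 m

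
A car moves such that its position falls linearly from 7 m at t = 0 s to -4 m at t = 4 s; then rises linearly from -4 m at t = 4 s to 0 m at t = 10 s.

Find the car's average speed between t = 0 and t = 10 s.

1.5 m/s

Average speed = (total path length)/(elapsed time); on a piecewise-linear x-t graph the path length is Σ|Δx|.
0–4 s: |Δx| = |-4 − 7| = 11 m
4–10 s: |Δx| = |0 − -4| = 4 m
Total path = 15 m; average speed = 15/10 = 1.5 m/s.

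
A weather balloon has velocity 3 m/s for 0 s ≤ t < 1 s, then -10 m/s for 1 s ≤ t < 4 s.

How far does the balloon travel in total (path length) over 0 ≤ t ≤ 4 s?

33 m

Total distance travelled is ∫|v| dt — sum the magnitudes of each area piece.
0–1 s: |3| × 1 = 3 m
1–4 s: |-10| × 3 = 30 m
Total distance = 33 m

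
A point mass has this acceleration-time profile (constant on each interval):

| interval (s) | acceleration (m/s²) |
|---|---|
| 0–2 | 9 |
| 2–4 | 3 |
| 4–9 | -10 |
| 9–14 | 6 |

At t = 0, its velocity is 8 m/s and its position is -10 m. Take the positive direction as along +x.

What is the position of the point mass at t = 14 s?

102 m

On each constant-a segment, Δv = aΔt and Δx = v₀Δt + ½aΔt²; chain segment to segment.
0–2 s: v starts 8 m/s; Δx = 8·2 + ½·9·2² = 34 m; v ends 26 m/s.
2–4 s: v starts 26 m/s; Δx = 26·2 + ½·3·2² = 58 m; v ends 32 m/s.
4–9 s: v starts 32 m/s; Δx = 32·5 + ½·-10·5² = 35 m; v ends -18 m/s.
9–14 s: v starts -18 m/s; Δx = -18·5 + ½·6·5² = -15 m; v ends 12 m/s.
x(14) = -10 + Σ Δx = 102 m.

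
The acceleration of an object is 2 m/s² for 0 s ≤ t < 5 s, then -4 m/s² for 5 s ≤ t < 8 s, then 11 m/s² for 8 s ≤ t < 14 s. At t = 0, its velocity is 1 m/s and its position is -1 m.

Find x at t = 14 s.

On each constant-a segment, Δv = aΔt and Δx = v₀Δt + ½aΔt²; chain segment to segment.
0–5 s: v starts 1 m/s; Δx = 1·5 + ½·2·5² = 30 m; v ends 11 m/s.
5–8 s: v starts 11 m/s; Δx = 11·3 + ½·-4·3² = 15 m; v ends -1 m/s.
8–14 s: v starts -1 m/s; Δx = -1·6 + ½·11·6² = 192 m; v ends 65 m/s.
x(14) = -1 + Σ Δx = 236 m.

236 m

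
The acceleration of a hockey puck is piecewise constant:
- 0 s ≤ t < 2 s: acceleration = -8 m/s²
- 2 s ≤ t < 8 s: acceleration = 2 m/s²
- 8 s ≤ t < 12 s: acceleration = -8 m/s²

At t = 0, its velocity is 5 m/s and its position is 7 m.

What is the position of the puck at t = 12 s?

-89 m

On each constant-a segment, Δv = aΔt and Δx = v₀Δt + ½aΔt²; chain segment to segment.
0–2 s: v starts 5 m/s; Δx = 5·2 + ½·-8·2² = -6 m; v ends -11 m/s.
2–8 s: v starts -11 m/s; Δx = -11·6 + ½·2·6² = -30 m; v ends 1 m/s.
8–12 s: v starts 1 m/s; Δx = 1·4 + ½·-8·4² = -60 m; v ends -31 m/s.
x(12) = 7 + Σ Δx = -89 m.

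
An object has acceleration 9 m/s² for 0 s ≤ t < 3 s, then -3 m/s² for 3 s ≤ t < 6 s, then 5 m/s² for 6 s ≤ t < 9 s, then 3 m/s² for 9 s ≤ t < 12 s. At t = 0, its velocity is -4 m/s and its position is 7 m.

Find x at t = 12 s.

On each constant-a segment, Δv = aΔt and Δx = v₀Δt + ½aΔt²; chain segment to segment.
0–3 s: v starts -4 m/s; Δx = -4·3 + ½·9·3² = 28.5 m; v ends 23 m/s.
3–6 s: v starts 23 m/s; Δx = 23·3 + ½·-3·3² = 55.5 m; v ends 14 m/s.
6–9 s: v starts 14 m/s; Δx = 14·3 + ½·5·3² = 64.5 m; v ends 29 m/s.
9–12 s: v starts 29 m/s; Δx = 29·3 + ½·3·3² = 100.5 m; v ends 38 m/s.
x(12) = 7 + Σ Δx = 256 m.

256 m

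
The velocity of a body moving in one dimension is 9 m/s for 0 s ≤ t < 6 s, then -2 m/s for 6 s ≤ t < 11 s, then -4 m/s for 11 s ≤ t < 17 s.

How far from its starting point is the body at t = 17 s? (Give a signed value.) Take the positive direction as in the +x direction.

20 m

Net displacement equals the area under the velocity-time graph (areas below the axis count negative).
0–6 s: 9 × 6 = 54 m
6–11 s: -2 × 5 = -10 m
11–17 s: -4 × 6 = -24 m
Net displacement = 20 m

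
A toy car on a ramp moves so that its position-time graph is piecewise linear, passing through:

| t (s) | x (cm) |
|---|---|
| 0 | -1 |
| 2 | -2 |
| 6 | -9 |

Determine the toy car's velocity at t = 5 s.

Velocity is the slope of the x-t graph on 2–6 s: (-9 − -2)/(6 − 2) = -1.75 cm/s.

-1.75 cm/s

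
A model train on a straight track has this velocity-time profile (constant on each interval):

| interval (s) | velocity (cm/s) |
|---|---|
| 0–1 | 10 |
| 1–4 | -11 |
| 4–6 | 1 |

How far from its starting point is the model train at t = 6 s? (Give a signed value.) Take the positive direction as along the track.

Displacement is the signed area under the v-t curve.
0–1 s: 10 × 1 = 10 cm
1–4 s: -11 × 3 = -33 cm
4–6 s: 1 × 2 = 2 cm
Net displacement = -21 cm

-21 cm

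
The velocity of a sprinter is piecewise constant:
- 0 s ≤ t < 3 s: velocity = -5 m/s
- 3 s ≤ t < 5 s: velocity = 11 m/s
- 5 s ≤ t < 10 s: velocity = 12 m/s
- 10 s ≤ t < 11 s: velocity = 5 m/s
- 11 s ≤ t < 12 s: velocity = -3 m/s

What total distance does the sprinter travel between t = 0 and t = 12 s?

105 m

Distance (not displacement) is the total path length: add the absolute areas under v-t.
0–3 s: |-5| × 3 = 15 m
3–5 s: |11| × 2 = 22 m
5–10 s: |12| × 5 = 60 m
10–11 s: |5| × 1 = 5 m
11–12 s: |-3| × 1 = 3 m
Total distance = 105 m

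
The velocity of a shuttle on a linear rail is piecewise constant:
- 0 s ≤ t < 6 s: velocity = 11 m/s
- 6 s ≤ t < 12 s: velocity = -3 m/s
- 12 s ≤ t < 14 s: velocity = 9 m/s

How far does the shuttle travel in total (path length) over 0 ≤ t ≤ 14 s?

102 m

Total distance travelled is ∫|v| dt — sum the magnitudes of each area piece.
0–6 s: |11| × 6 = 66 m
6–12 s: |-3| × 6 = 18 m
12–14 s: |9| × 2 = 18 m
Total distance = 102 m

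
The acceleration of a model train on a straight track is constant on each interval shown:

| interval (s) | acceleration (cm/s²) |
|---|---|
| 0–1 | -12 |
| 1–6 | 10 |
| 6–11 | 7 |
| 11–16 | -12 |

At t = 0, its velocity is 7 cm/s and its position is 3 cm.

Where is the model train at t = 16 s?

666.5 cm

On each constant-a segment, Δv = aΔt and Δx = v₀Δt + ½aΔt²; chain segment to segment.
0–1 s: v starts 7 cm/s; Δx = 7·1 + ½·-12·1² = 1 cm; v ends -5 cm/s.
1–6 s: v starts -5 cm/s; Δx = -5·5 + ½·10·5² = 100 cm; v ends 45 cm/s.
6–11 s: v starts 45 cm/s; Δx = 45·5 + ½·7·5² = 312.5 cm; v ends 80 cm/s.
11–16 s: v starts 80 cm/s; Δx = 80·5 + ½·-12·5² = 250 cm; v ends 20 cm/s.
x(16) = 3 + Σ Δx = 666.5 cm.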